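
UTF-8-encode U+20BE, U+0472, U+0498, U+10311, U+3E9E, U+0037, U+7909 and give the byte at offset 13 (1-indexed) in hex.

0xBA

1-indexed offset 13 is 0-indexed offset 12.
U+20BE → 3-byte form E2 82 BE at offsets 0–2.
U+0472 → 2-byte form D1 B2 at offsets 3–4.
U+0498 → 2-byte form D2 98 at offsets 5–6.
U+10311 → 4-byte form F0 90 8C 91 at offsets 7–10.
U+3E9E → 3-byte form E3 BA 9E at offsets 11–13.
Offset 12 falls in char 5's range; it's byte 2 of E3 BA 9E = 0xBA.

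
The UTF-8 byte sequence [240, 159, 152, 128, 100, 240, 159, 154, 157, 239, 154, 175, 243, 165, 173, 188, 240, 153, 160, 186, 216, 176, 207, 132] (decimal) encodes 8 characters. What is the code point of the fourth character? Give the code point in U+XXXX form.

Offset 0: leading byte 0xF0 = 11110000 → 4-byte char #1 = F0 9F 98 80.
Offset 4: leading byte 0x64 = 01100100 → 1-byte char #2 = 64.
Offset 5: leading byte 0xF0 = 11110000 → 4-byte char #3 = F0 9F 9A 9D.
Offset 9: leading byte 0xEF = 11101111 → 3-byte char #4 = EF 9A AF.
Leading byte 0xEF = 11101111 matches 1110xxxx → 3-byte sequence.
Byte 1: 0xEF = 11101111, payload 1111 (4 bits).
Byte 2: 0x9A = 10011010 (10xxxxxx ✓), payload 011010.
Byte 3: 0xAF = 10101111 (10xxxxxx ✓), payload 101111.
Concatenate: 1111011010101111 = 0xF6AF (16 bits → U+F6AF).

U+F6AF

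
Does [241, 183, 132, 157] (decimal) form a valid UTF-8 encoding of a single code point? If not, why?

valid

Leading byte 0xF1 = 11110001 → 4-byte form.
Continuation bytes 0xB7=10110111, 0x84=10000100, 0x9D=10011101 all match 10xxxxxx.
Decoded value 0x7711D is ≥ 0x10000 (shortest form) and not a surrogate.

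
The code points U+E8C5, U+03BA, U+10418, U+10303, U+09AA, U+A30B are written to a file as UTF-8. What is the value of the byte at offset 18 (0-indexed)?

U+E8C5 → 3-byte form EE A3 85 at offsets 0–2.
U+03BA → 2-byte form CE BA at offsets 3–4.
U+10418 → 4-byte form F0 90 90 98 at offsets 5–8.
U+10303 → 4-byte form F0 90 8C 83 at offsets 9–12.
U+09AA → 3-byte form E0 A6 AA at offsets 13–15.
U+A30B → 3-byte form EA 8C 8B at offsets 16–18.
Offset 18 falls in char 6's range; it's byte 3 of EA 8C 8B = 0x8B.

0x8B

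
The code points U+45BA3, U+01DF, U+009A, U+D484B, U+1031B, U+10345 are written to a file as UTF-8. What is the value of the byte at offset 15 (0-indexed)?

U+45BA3 → 4-byte form F1 85 AE A3 at offsets 0–3.
U+01DF → 2-byte form C7 9F at offsets 4–5.
U+009A → 2-byte form C2 9A at offsets 6–7.
U+D484B → 4-byte form F3 94 A1 8B at offsets 8–11.
U+1031B → 4-byte form F0 90 8C 9B at offsets 12–15.
Offset 15 falls in char 5's range; it's byte 4 of F0 90 8C 9B = 0x9B.

0x9B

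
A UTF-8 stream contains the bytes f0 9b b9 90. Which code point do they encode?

U+1BE50

Leading byte 0xF0 = 11110000 matches 11110xxx → 4-byte sequence.
Byte 1: 0xF0 = 11110000, payload 000 (3 bits).
Byte 2: 0x9B = 10011011 (10xxxxxx ✓), payload 011011.
Byte 3: 0xB9 = 10111001 (10xxxxxx ✓), payload 111001.
Byte 4: 0x90 = 10010000 (10xxxxxx ✓), payload 010000.
Concatenate: 000011011111001010000 = 0x1BE50 (21 bits → U+1BE50).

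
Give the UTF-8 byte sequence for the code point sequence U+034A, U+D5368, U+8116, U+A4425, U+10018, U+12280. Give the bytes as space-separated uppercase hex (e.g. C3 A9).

U+034A: 2-byte form → CD 8A.
U+D5368: 4-byte form → F3 95 8D A8.
U+8116: 3-byte form → E8 84 96.
U+A4425: 4-byte form → F2 A4 90 A5.
U+10018: 4-byte form → F0 90 80 98.
U+12280: 4-byte form → F0 92 8A 80.
Concatenated (21 bytes): CD 8A F3 95 8D A8 E8 84 96 F2 A4 90 A5 F0 90 80 98 F0 92 8A 80.

CD 8A F3 95 8D A8 E8 84 96 F2 A4 90 A5 F0 90 80 98 F0 92 8A 80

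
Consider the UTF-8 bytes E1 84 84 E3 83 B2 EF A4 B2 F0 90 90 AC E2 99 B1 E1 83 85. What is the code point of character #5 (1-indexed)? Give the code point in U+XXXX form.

Offset 0: leading byte 0xE1 = 11100001 → 3-byte char #1 = E1 84 84.
Offset 3: leading byte 0xE3 = 11100011 → 3-byte char #2 = E3 83 B2.
Offset 6: leading byte 0xEF = 11101111 → 3-byte char #3 = EF A4 B2.
Offset 9: leading byte 0xF0 = 11110000 → 4-byte char #4 = F0 90 90 AC.
Offset 13: leading byte 0xE2 = 11100010 → 3-byte char #5 = E2 99 B1.
Leading byte 0xE2 = 11100010 matches 1110xxxx → 3-byte sequence.
Byte 1: 0xE2 = 11100010, payload 0010 (4 bits).
Byte 2: 0x99 = 10011001 (10xxxxxx ✓), payload 011001.
Byte 3: 0xB1 = 10110001 (10xxxxxx ✓), payload 110001.
Concatenate: 0010011001110001 = 0x2671 (16 bits → U+2671).

U+2671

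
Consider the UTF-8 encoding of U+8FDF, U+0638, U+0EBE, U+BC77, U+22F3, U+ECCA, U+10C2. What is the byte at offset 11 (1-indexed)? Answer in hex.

1-indexed offset 11 is 0-indexed offset 10.
U+8FDF → 3-byte form E8 BF 9F at offsets 0–2.
U+0638 → 2-byte form D8 B8 at offsets 3–4.
U+0EBE → 3-byte form E0 BA BE at offsets 5–7.
U+BC77 → 3-byte form EB B1 B7 at offsets 8–10.
Offset 10 falls in char 4's range; it's byte 3 of EB B1 B7 = 0xB7.

0xB7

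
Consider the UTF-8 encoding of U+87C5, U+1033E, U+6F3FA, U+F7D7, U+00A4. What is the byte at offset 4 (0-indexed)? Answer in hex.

0x90

U+87C5 → 3-byte form E8 9F 85 at offsets 0–2.
U+1033E → 4-byte form F0 90 8C BE at offsets 3–6.
Offset 4 falls in char 2's range; it's byte 2 of F0 90 8C BE = 0x90.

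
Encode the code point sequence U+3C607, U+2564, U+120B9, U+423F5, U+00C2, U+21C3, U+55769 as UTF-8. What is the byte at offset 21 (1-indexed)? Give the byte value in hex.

1-indexed offset 21 is 0-indexed offset 20.
U+3C607 → 4-byte form F0 BC 98 87 at offsets 0–3.
U+2564 → 3-byte form E2 95 A4 at offsets 4–6.
U+120B9 → 4-byte form F0 92 82 B9 at offsets 7–10.
U+423F5 → 4-byte form F1 82 8F B5 at offsets 11–14.
U+00C2 → 2-byte form C3 82 at offsets 15–16.
U+21C3 → 3-byte form E2 87 83 at offsets 17–19.
U+55769 → 4-byte form F1 95 9D A9 at offsets 20–23.
Offset 20 falls in char 7's range; it's byte 1 of F1 95 9D A9 = 0xF1.

0xF1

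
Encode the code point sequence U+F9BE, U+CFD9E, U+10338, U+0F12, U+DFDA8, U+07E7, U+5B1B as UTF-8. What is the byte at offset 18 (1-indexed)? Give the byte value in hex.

1-indexed offset 18 is 0-indexed offset 17.
U+F9BE → 3-byte form EF A6 BE at offsets 0–2.
U+CFD9E → 4-byte form F3 8F B6 9E at offsets 3–6.
U+10338 → 4-byte form F0 90 8C B8 at offsets 7–10.
U+0F12 → 3-byte form E0 BC 92 at offsets 11–13.
U+DFDA8 → 4-byte form F3 9F B6 A8 at offsets 14–17.
Offset 17 falls in char 5's range; it's byte 4 of F3 9F B6 A8 = 0xA8.

0xA8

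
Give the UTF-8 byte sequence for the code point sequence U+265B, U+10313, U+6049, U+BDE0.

U+265B: 3-byte form → E2 99 9B.
U+10313: 4-byte form → F0 90 8C 93.
U+6049: 3-byte form → E6 81 89.
U+BDE0: 3-byte form → EB B7 A0.
Concatenated (13 bytes): E2 99 9B F0 90 8C 93 E6 81 89 EB B7 A0.

E2 99 9B F0 90 8C 93 E6 81 89 EB B7 A0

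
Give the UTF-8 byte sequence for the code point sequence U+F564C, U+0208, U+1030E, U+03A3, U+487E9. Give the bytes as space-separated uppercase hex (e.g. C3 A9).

U+F564C: 4-byte form → F3 B5 99 8C.
U+0208: 2-byte form → C8 88.
U+1030E: 4-byte form → F0 90 8C 8E.
U+03A3: 2-byte form → CE A3.
U+487E9: 4-byte form → F1 88 9F A9.
Concatenated (16 bytes): F3 B5 99 8C C8 88 F0 90 8C 8E CE A3 F1 88 9F A9.

F3 B5 99 8C C8 88 F0 90 8C 8E CE A3 F1 88 9F A9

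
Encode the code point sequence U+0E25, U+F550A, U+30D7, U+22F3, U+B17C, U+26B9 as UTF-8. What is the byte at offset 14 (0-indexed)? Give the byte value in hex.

0x85

U+0E25 → 3-byte form E0 B8 A5 at offsets 0–2.
U+F550A → 4-byte form F3 B5 94 8A at offsets 3–6.
U+30D7 → 3-byte form E3 83 97 at offsets 7–9.
U+22F3 → 3-byte form E2 8B B3 at offsets 10–12.
U+B17C → 3-byte form EB 85 BC at offsets 13–15.
Offset 14 falls in char 5's range; it's byte 2 of EB 85 BC = 0x85.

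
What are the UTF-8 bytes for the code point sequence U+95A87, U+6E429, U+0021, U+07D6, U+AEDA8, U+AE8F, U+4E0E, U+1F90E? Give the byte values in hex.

F2 95 AA 87 F1 AE 90 A9 21 DF 96 F2 AE B6 A8 EA BA 8F E4 B8 8E F0 9F A4 8E

U+95A87: 4-byte form → F2 95 AA 87.
U+6E429: 4-byte form → F1 AE 90 A9.
U+0021: 1-byte form → 21.
U+07D6: 2-byte form → DF 96.
U+AEDA8: 4-byte form → F2 AE B6 A8.
U+AE8F: 3-byte form → EA BA 8F.
U+4E0E: 3-byte form → E4 B8 8E.
U+1F90E: 4-byte form → F0 9F A4 8E.
Concatenated (25 bytes): F2 95 AA 87 F1 AE 90 A9 21 DF 96 F2 AE B6 A8 EA BA 8F E4 B8 8E F0 9F A4 8E.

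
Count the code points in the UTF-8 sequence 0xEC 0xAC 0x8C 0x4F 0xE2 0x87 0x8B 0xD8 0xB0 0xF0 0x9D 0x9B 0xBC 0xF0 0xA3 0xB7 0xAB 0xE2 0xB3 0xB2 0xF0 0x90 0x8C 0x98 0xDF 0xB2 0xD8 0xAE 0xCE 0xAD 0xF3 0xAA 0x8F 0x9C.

Byte at offset 0: 0xEC = 11101100 → 3-byte char (#1). Advance 3.
Byte at offset 3: 0x4F = 01001111 → 1-byte char (#2). Advance 1.
Byte at offset 4: 0xE2 = 11100010 → 3-byte char (#3). Advance 3.
Byte at offset 7: 0xD8 = 11011000 → 2-byte char (#4). Advance 2.
Byte at offset 9: 0xF0 = 11110000 → 4-byte char (#5). Advance 4.
Byte at offset 13: 0xF0 = 11110000 → 4-byte char (#6). Advance 4.
Byte at offset 17: 0xE2 = 11100010 → 3-byte char (#7). Advance 3.
Byte at offset 20: 0xF0 = 11110000 → 4-byte char (#8). Advance 4.
Byte at offset 24: 0xDF = 11011111 → 2-byte char (#9). Advance 2.
Byte at offset 26: 0xD8 = 11011000 → 2-byte char (#10). Advance 2.
Byte at offset 28: 0xCE = 11001110 → 2-byte char (#11). Advance 2.
Byte at offset 30: 0xF3 = 11110011 → 4-byte char (#12). Advance 4.
Reached end at offset 34 after 12 code points.

12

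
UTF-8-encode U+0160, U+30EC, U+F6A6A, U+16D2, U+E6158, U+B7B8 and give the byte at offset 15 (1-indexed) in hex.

1-indexed offset 15 is 0-indexed offset 14.
U+0160 → 2-byte form C5 A0 at offsets 0–1.
U+30EC → 3-byte form E3 83 AC at offsets 2–4.
U+F6A6A → 4-byte form F3 B6 A9 AA at offsets 5–8.
U+16D2 → 3-byte form E1 9B 92 at offsets 9–11.
U+E6158 → 4-byte form F3 A6 85 98 at offsets 12–15.
Offset 14 falls in char 5's range; it's byte 3 of F3 A6 85 98 = 0x85.

0x85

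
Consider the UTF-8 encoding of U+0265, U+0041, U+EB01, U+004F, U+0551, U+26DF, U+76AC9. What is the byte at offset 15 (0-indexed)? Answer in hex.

0x89

U+0265 → 2-byte form C9 A5 at offsets 0–1.
U+0041 → 1-byte form 41 at offsets 2–2.
U+EB01 → 3-byte form EE AC 81 at offsets 3–5.
U+004F → 1-byte form 4F at offsets 6–6.
U+0551 → 2-byte form D5 91 at offsets 7–8.
U+26DF → 3-byte form E2 9B 9F at offsets 9–11.
U+76AC9 → 4-byte form F1 B6 AB 89 at offsets 12–15.
Offset 15 falls in char 7's range; it's byte 4 of F1 B6 AB 89 = 0x89.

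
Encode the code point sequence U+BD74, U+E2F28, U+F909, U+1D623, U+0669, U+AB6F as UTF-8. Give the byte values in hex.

U+BD74: 3-byte form → EB B5 B4.
U+E2F28: 4-byte form → F3 A2 BC A8.
U+F909: 3-byte form → EF A4 89.
U+1D623: 4-byte form → F0 9D 98 A3.
U+0669: 2-byte form → D9 A9.
U+AB6F: 3-byte form → EA AD AF.
Concatenated (19 bytes): EB B5 B4 F3 A2 BC A8 EF A4 89 F0 9D 98 A3 D9 A9 EA AD AF.

EB B5 B4 F3 A2 BC A8 EF A4 89 F0 9D 98 A3 D9 A9 EA AD AF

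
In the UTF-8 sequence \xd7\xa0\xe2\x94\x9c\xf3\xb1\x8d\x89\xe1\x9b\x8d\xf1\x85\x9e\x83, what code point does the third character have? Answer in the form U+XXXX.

U+F1349

Offset 0: leading byte 0xD7 = 11010111 → 2-byte char #1 = D7 A0.
Offset 2: leading byte 0xE2 = 11100010 → 3-byte char #2 = E2 94 9C.
Offset 5: leading byte 0xF3 = 11110011 → 4-byte char #3 = F3 B1 8D 89.
Leading byte 0xF3 = 11110011 matches 11110xxx → 4-byte sequence.
Byte 1: 0xF3 = 11110011, payload 011 (3 bits).
Byte 2: 0xB1 = 10110001 (10xxxxxx ✓), payload 110001.
Byte 3: 0x8D = 10001101 (10xxxxxx ✓), payload 001101.
Byte 4: 0x89 = 10001001 (10xxxxxx ✓), payload 001001.
Concatenate: 011110001001101001001 = 0xF1349 (21 bits → U+F1349).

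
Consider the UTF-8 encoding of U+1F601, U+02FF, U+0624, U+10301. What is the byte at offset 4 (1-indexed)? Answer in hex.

0x81

1-indexed offset 4 is 0-indexed offset 3.
U+1F601 → 4-byte form F0 9F 98 81 at offsets 0–3.
Offset 3 falls in char 1's range; it's byte 4 of F0 9F 98 81 = 0x81.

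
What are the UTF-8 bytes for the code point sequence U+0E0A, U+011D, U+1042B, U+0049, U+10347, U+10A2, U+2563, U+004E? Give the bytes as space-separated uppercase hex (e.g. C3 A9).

U+0E0A: 3-byte form → E0 B8 8A.
U+011D: 2-byte form → C4 9D.
U+1042B: 4-byte form → F0 90 90 AB.
U+0049: 1-byte form → 49.
U+10347: 4-byte form → F0 90 8D 87.
U+10A2: 3-byte form → E1 82 A2.
U+2563: 3-byte form → E2 95 A3.
U+004E: 1-byte form → 4E.
Concatenated (21 bytes): E0 B8 8A C4 9D F0 90 90 AB 49 F0 90 8D 87 E1 82 A2 E2 95 A3 4E.

E0 B8 8A C4 9D F0 90 90 AB 49 F0 90 8D 87 E1 82 A2 E2 95 A3 4E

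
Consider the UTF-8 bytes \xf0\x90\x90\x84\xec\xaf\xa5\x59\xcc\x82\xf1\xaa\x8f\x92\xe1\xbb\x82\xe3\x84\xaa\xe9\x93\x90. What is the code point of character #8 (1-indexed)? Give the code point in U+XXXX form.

Offset 0: leading byte 0xF0 = 11110000 → 4-byte char #1 = F0 90 90 84.
Offset 4: leading byte 0xEC = 11101100 → 3-byte char #2 = EC AF A5.
Offset 7: leading byte 0x59 = 01011001 → 1-byte char #3 = 59.
Offset 8: leading byte 0xCC = 11001100 → 2-byte char #4 = CC 82.
Offset 10: leading byte 0xF1 = 11110001 → 4-byte char #5 = F1 AA 8F 92.
Offset 14: leading byte 0xE1 = 11100001 → 3-byte char #6 = E1 BB 82.
Offset 17: leading byte 0xE3 = 11100011 → 3-byte char #7 = E3 84 AA.
Offset 20: leading byte 0xE9 = 11101001 → 3-byte char #8 = E9 93 90.
Leading byte 0xE9 = 11101001 matches 1110xxxx → 3-byte sequence.
Byte 1: 0xE9 = 11101001, payload 1001 (4 bits).
Byte 2: 0x93 = 10010011 (10xxxxxx ✓), payload 010011.
Byte 3: 0x90 = 10010000 (10xxxxxx ✓), payload 010000.
Concatenate: 1001010011010000 = 0x94D0 (16 bits → U+94D0).

U+94D0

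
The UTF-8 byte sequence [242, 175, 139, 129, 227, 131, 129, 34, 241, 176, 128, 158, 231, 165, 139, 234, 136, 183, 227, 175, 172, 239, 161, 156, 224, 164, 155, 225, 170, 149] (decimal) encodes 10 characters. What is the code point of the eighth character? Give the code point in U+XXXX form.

U+F85C

Offset 0: leading byte 0xF2 = 11110010 → 4-byte char #1 = F2 AF 8B 81.
Offset 4: leading byte 0xE3 = 11100011 → 3-byte char #2 = E3 83 81.
Offset 7: leading byte 0x22 = 00100010 → 1-byte char #3 = 22.
Offset 8: leading byte 0xF1 = 11110001 → 4-byte char #4 = F1 B0 80 9E.
Offset 12: leading byte 0xE7 = 11100111 → 3-byte char #5 = E7 A5 8B.
Offset 15: leading byte 0xEA = 11101010 → 3-byte char #6 = EA 88 B7.
Offset 18: leading byte 0xE3 = 11100011 → 3-byte char #7 = E3 AF AC.
Offset 21: leading byte 0xEF = 11101111 → 3-byte char #8 = EF A1 9C.
Leading byte 0xEF = 11101111 matches 1110xxxx → 3-byte sequence.
Byte 1: 0xEF = 11101111, payload 1111 (4 bits).
Byte 2: 0xA1 = 10100001 (10xxxxxx ✓), payload 100001.
Byte 3: 0x9C = 10011100 (10xxxxxx ✓), payload 011100.
Concatenate: 1111100001011100 = 0xF85C (16 bits → U+F85C).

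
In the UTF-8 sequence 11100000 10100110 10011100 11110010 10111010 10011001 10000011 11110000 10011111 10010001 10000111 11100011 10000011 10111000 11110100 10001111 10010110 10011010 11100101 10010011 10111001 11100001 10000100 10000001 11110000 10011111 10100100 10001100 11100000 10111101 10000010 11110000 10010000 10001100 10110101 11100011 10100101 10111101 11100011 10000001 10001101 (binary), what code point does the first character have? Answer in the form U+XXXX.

U+099C

Offset 0: leading byte 0xE0 = 11100000 → 3-byte char #1 = E0 A6 9C.
Leading byte 0xE0 = 11100000 matches 1110xxxx → 3-byte sequence.
Byte 1: 0xE0 = 11100000, payload 0000 (4 bits).
Byte 2: 0xA6 = 10100110 (10xxxxxx ✓), payload 100110.
Byte 3: 0x9C = 10011100 (10xxxxxx ✓), payload 011100.
Concatenate: 0000100110011100 = 0x99C (16 bits → U+099C).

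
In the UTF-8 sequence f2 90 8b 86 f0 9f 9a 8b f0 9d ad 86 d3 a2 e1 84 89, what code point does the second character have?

Offset 0: leading byte 0xF2 = 11110010 → 4-byte char #1 = F2 90 8B 86.
Offset 4: leading byte 0xF0 = 11110000 → 4-byte char #2 = F0 9F 9A 8B.
Leading byte 0xF0 = 11110000 matches 11110xxx → 4-byte sequence.
Byte 1: 0xF0 = 11110000, payload 000 (3 bits).
Byte 2: 0x9F = 10011111 (10xxxxxx ✓), payload 011111.
Byte 3: 0x9A = 10011010 (10xxxxxx ✓), payload 011010.
Byte 4: 0x8B = 10001011 (10xxxxxx ✓), payload 001011.
Concatenate: 000011111011010001011 = 0x1F68B (21 bits → U+1F68B).

U+1F68B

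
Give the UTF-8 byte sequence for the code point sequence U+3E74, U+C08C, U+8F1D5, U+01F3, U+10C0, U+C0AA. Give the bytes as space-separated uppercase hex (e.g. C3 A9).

E3 B9 B4 EC 82 8C F2 8F 87 95 C7 B3 E1 83 80 EC 82 AA

U+3E74: 3-byte form → E3 B9 B4.
U+C08C: 3-byte form → EC 82 8C.
U+8F1D5: 4-byte form → F2 8F 87 95.
U+01F3: 2-byte form → C7 B3.
U+10C0: 3-byte form → E1 83 80.
U+C0AA: 3-byte form → EC 82 AA.
Concatenated (18 bytes): E3 B9 B4 EC 82 8C F2 8F 87 95 C7 B3 E1 83 80 EC 82 AA.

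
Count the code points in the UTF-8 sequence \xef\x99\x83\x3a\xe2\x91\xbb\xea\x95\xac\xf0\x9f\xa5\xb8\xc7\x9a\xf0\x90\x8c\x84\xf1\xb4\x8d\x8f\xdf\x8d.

Byte at offset 0: 0xEF = 11101111 → 3-byte char (#1). Advance 3.
Byte at offset 3: 0x3A = 00111010 → 1-byte char (#2). Advance 1.
Byte at offset 4: 0xE2 = 11100010 → 3-byte char (#3). Advance 3.
Byte at offset 7: 0xEA = 11101010 → 3-byte char (#4). Advance 3.
Byte at offset 10: 0xF0 = 11110000 → 4-byte char (#5). Advance 4.
Byte at offset 14: 0xC7 = 11000111 → 2-byte char (#6). Advance 2.
Byte at offset 16: 0xF0 = 11110000 → 4-byte char (#7). Advance 4.
Byte at offset 20: 0xF1 = 11110001 → 4-byte char (#8). Advance 4.
Byte at offset 24: 0xDF = 11011111 → 2-byte char (#9). Advance 2.
Reached end at offset 26 after 9 code points.

9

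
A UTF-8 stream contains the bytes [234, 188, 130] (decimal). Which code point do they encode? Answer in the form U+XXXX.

U+AF02

Leading byte 0xEA = 11101010 matches 1110xxxx → 3-byte sequence.
Byte 1: 0xEA = 11101010, payload 1010 (4 bits).
Byte 2: 0xBC = 10111100 (10xxxxxx ✓), payload 111100.
Byte 3: 0x82 = 10000010 (10xxxxxx ✓), payload 000010.
Concatenate: 1010111100000010 = 0xAF02 (16 bits → U+AF02).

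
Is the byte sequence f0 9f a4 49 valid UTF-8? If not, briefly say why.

invalid (non-continuation byte where continuation expected)

Leading byte 0xF0 = 11110000 → 4-byte form.
Byte 4 is 0x49 = 01001001, which is not 10xxxxxx — expected a continuation byte.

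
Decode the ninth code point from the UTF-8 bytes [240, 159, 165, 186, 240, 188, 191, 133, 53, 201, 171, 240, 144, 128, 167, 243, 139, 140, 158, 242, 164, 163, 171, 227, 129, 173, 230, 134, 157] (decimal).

U+619D

Offset 0: leading byte 0xF0 = 11110000 → 4-byte char #1 = F0 9F A5 BA.
Offset 4: leading byte 0xF0 = 11110000 → 4-byte char #2 = F0 BC BF 85.
Offset 8: leading byte 0x35 = 00110101 → 1-byte char #3 = 35.
Offset 9: leading byte 0xC9 = 11001001 → 2-byte char #4 = C9 AB.
Offset 11: leading byte 0xF0 = 11110000 → 4-byte char #5 = F0 90 80 A7.
Offset 15: leading byte 0xF3 = 11110011 → 4-byte char #6 = F3 8B 8C 9E.
Offset 19: leading byte 0xF2 = 11110010 → 4-byte char #7 = F2 A4 A3 AB.
Offset 23: leading byte 0xE3 = 11100011 → 3-byte char #8 = E3 81 AD.
Offset 26: leading byte 0xE6 = 11100110 → 3-byte char #9 = E6 86 9D.
Leading byte 0xE6 = 11100110 matches 1110xxxx → 3-byte sequence.
Byte 1: 0xE6 = 11100110, payload 0110 (4 bits).
Byte 2: 0x86 = 10000110 (10xxxxxx ✓), payload 000110.
Byte 3: 0x9D = 10011101 (10xxxxxx ✓), payload 011101.
Concatenate: 0110000110011101 = 0x619D (16 bits → U+619D).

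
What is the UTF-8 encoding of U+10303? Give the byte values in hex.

F0 90 8C 83

U+10303 = 0x10303 = 66307 decimal. In range U+10000–U+10FFFF → 4-byte form: 11110xxx 10xxxxxx 10xxxxxx 10xxxxxx.
Binary (21 bits): 000010000001100000011.
Split 3+6+6+6: 000 | 010000 | 001100 | 000011.
Byte 1: 11110000 = 0xF0.
Byte 2: 10010000 = 0x90.
Byte 3: 10001100 = 0x8C.
Byte 4: 10000011 = 0x83.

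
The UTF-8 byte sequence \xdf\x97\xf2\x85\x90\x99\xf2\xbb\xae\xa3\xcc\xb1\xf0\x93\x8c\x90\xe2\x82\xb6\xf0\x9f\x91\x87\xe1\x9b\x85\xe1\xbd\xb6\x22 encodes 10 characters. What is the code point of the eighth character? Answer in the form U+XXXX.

Offset 0: leading byte 0xDF = 11011111 → 2-byte char #1 = DF 97.
Offset 2: leading byte 0xF2 = 11110010 → 4-byte char #2 = F2 85 90 99.
Offset 6: leading byte 0xF2 = 11110010 → 4-byte char #3 = F2 BB AE A3.
Offset 10: leading byte 0xCC = 11001100 → 2-byte char #4 = CC B1.
Offset 12: leading byte 0xF0 = 11110000 → 4-byte char #5 = F0 93 8C 90.
Offset 16: leading byte 0xE2 = 11100010 → 3-byte char #6 = E2 82 B6.
Offset 19: leading byte 0xF0 = 11110000 → 4-byte char #7 = F0 9F 91 87.
Offset 23: leading byte 0xE1 = 11100001 → 3-byte char #8 = E1 9B 85.
Leading byte 0xE1 = 11100001 matches 1110xxxx → 3-byte sequence.
Byte 1: 0xE1 = 11100001, payload 0001 (4 bits).
Byte 2: 0x9B = 10011011 (10xxxxxx ✓), payload 011011.
Byte 3: 0x85 = 10000101 (10xxxxxx ✓), payload 000101.
Concatenate: 0001011011000101 = 0x16C5 (16 bits → U+16C5).

U+16C5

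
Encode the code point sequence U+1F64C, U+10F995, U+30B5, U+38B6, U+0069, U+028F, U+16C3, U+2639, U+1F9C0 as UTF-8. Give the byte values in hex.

U+1F64C: 4-byte form → F0 9F 99 8C.
U+10F995: 4-byte form → F4 8F A6 95.
U+30B5: 3-byte form → E3 82 B5.
U+38B6: 3-byte form → E3 A2 B6.
U+0069: 1-byte form → 69.
U+028F: 2-byte form → CA 8F.
U+16C3: 3-byte form → E1 9B 83.
U+2639: 3-byte form → E2 98 B9.
U+1F9C0: 4-byte form → F0 9F A7 80.
Concatenated (27 bytes): F0 9F 99 8C F4 8F A6 95 E3 82 B5 E3 A2 B6 69 CA 8F E1 9B 83 E2 98 B9 F0 9F A7 80.

F0 9F 99 8C F4 8F A6 95 E3 82 B5 E3 A2 B6 69 CA 8F E1 9B 83 E2 98 B9 F0 9F A7 80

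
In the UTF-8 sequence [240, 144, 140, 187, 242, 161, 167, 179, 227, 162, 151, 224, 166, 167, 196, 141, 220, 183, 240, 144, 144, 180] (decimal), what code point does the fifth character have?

Offset 0: leading byte 0xF0 = 11110000 → 4-byte char #1 = F0 90 8C BB.
Offset 4: leading byte 0xF2 = 11110010 → 4-byte char #2 = F2 A1 A7 B3.
Offset 8: leading byte 0xE3 = 11100011 → 3-byte char #3 = E3 A2 97.
Offset 11: leading byte 0xE0 = 11100000 → 3-byte char #4 = E0 A6 A7.
Offset 14: leading byte 0xC4 = 11000100 → 2-byte char #5 = C4 8D.
Leading byte 0xC4 = 11000100 matches 110xxxxx → 2-byte sequence.
Byte 1: 0xC4 = 11000100, payload 00100 (5 bits).
Byte 2: 0x8D = 10001101 (10xxxxxx ✓), payload 001101.
Concatenate: 00100001101 = 0x10D (11 bits → U+010D).

U+010D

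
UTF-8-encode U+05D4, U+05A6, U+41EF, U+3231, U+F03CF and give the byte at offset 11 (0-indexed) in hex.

0xB0

U+05D4 → 2-byte form D7 94 at offsets 0–1.
U+05A6 → 2-byte form D6 A6 at offsets 2–3.
U+41EF → 3-byte form E4 87 AF at offsets 4–6.
U+3231 → 3-byte form E3 88 B1 at offsets 7–9.
U+F03CF → 4-byte form F3 B0 8F 8F at offsets 10–13.
Offset 11 falls in char 5's range; it's byte 2 of F3 B0 8F 8F = 0xB0.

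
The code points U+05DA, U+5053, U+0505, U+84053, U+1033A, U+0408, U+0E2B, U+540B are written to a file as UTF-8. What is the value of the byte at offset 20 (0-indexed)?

U+05DA → 2-byte form D7 9A at offsets 0–1.
U+5053 → 3-byte form E5 81 93 at offsets 2–4.
U+0505 → 2-byte form D4 85 at offsets 5–6.
U+84053 → 4-byte form F2 84 81 93 at offsets 7–10.
U+1033A → 4-byte form F0 90 8C BA at offsets 11–14.
U+0408 → 2-byte form D0 88 at offsets 15–16.
U+0E2B → 3-byte form E0 B8 AB at offsets 17–19.
U+540B → 3-byte form E5 90 8B at offsets 20–22.
Offset 20 falls in char 8's range; it's byte 1 of E5 90 8B = 0xE5.

0xE5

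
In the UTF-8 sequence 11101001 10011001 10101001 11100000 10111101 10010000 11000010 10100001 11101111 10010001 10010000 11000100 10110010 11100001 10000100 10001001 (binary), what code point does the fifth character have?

U+0132

Offset 0: leading byte 0xE9 = 11101001 → 3-byte char #1 = E9 99 A9.
Offset 3: leading byte 0xE0 = 11100000 → 3-byte char #2 = E0 BD 90.
Offset 6: leading byte 0xC2 = 11000010 → 2-byte char #3 = C2 A1.
Offset 8: leading byte 0xEF = 11101111 → 3-byte char #4 = EF 91 90.
Offset 11: leading byte 0xC4 = 11000100 → 2-byte char #5 = C4 B2.
Leading byte 0xC4 = 11000100 matches 110xxxxx → 2-byte sequence.
Byte 1: 0xC4 = 11000100, payload 00100 (5 bits).
Byte 2: 0xB2 = 10110010 (10xxxxxx ✓), payload 110010.
Concatenate: 00100110010 = 0x132 (11 bits → U+0132).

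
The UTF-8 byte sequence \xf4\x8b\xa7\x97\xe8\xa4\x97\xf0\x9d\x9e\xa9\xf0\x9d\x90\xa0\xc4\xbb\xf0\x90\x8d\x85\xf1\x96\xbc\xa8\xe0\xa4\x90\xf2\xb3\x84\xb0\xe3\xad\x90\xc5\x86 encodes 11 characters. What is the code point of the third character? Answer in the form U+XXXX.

U+1D7A9

Offset 0: leading byte 0xF4 = 11110100 → 4-byte char #1 = F4 8B A7 97.
Offset 4: leading byte 0xE8 = 11101000 → 3-byte char #2 = E8 A4 97.
Offset 7: leading byte 0xF0 = 11110000 → 4-byte char #3 = F0 9D 9E A9.
Leading byte 0xF0 = 11110000 matches 11110xxx → 4-byte sequence.
Byte 1: 0xF0 = 11110000, payload 000 (3 bits).
Byte 2: 0x9D = 10011101 (10xxxxxx ✓), payload 011101.
Byte 3: 0x9E = 10011110 (10xxxxxx ✓), payload 011110.
Byte 4: 0xA9 = 10101001 (10xxxxxx ✓), payload 101001.
Concatenate: 000011101011110101001 = 0x1D7A9 (21 bits → U+1D7A9).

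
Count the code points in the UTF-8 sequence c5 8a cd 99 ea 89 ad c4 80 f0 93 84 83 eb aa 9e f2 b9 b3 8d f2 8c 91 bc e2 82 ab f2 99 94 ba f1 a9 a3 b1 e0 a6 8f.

12

Byte at offset 0: 0xC5 = 11000101 → 2-byte char (#1). Advance 2.
Byte at offset 2: 0xCD = 11001101 → 2-byte char (#2). Advance 2.
Byte at offset 4: 0xEA = 11101010 → 3-byte char (#3). Advance 3.
Byte at offset 7: 0xC4 = 11000100 → 2-byte char (#4). Advance 2.
Byte at offset 9: 0xF0 = 11110000 → 4-byte char (#5). Advance 4.
Byte at offset 13: 0xEB = 11101011 → 3-byte char (#6). Advance 3.
Byte at offset 16: 0xF2 = 11110010 → 4-byte char (#7). Advance 4.
Byte at offset 20: 0xF2 = 11110010 → 4-byte char (#8). Advance 4.
Byte at offset 24: 0xE2 = 11100010 → 3-byte char (#9). Advance 3.
Byte at offset 27: 0xF2 = 11110010 → 4-byte char (#10). Advance 4.
Byte at offset 31: 0xF1 = 11110001 → 4-byte char (#11). Advance 4.
Byte at offset 35: 0xE0 = 11100000 → 3-byte char (#12). Advance 3.
Reached end at offset 38 after 12 code points.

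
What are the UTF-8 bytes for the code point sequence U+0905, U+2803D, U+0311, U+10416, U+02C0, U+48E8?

E0 A4 85 F0 A8 80 BD CC 91 F0 90 90 96 CB 80 E4 A3 A8

U+0905: 3-byte form → E0 A4 85.
U+2803D: 4-byte form → F0 A8 80 BD.
U+0311: 2-byte form → CC 91.
U+10416: 4-byte form → F0 90 90 96.
U+02C0: 2-byte form → CB 80.
U+48E8: 3-byte form → E4 A3 A8.
Concatenated (18 bytes): E0 A4 85 F0 A8 80 BD CC 91 F0 90 90 96 CB 80 E4 A3 A8.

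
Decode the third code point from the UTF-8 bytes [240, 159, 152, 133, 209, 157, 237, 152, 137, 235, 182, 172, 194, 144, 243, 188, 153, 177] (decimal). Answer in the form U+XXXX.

U+D609

Offset 0: leading byte 0xF0 = 11110000 → 4-byte char #1 = F0 9F 98 85.
Offset 4: leading byte 0xD1 = 11010001 → 2-byte char #2 = D1 9D.
Offset 6: leading byte 0xED = 11101101 → 3-byte char #3 = ED 98 89.
Leading byte 0xED = 11101101 matches 1110xxxx → 3-byte sequence.
Byte 1: 0xED = 11101101, payload 1101 (4 bits).
Byte 2: 0x98 = 10011000 (10xxxxxx ✓), payload 011000.
Byte 3: 0x89 = 10001001 (10xxxxxx ✓), payload 001001.
Concatenate: 1101011000001001 = 0xD609 (16 bits → U+D609).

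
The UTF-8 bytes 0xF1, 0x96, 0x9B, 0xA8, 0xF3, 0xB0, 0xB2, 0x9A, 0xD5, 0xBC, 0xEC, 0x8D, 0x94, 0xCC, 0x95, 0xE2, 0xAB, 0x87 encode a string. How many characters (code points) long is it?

6

Byte at offset 0: 0xF1 = 11110001 → 4-byte char (#1). Advance 4.
Byte at offset 4: 0xF3 = 11110011 → 4-byte char (#2). Advance 4.
Byte at offset 8: 0xD5 = 11010101 → 2-byte char (#3). Advance 2.
Byte at offset 10: 0xEC = 11101100 → 3-byte char (#4). Advance 3.
Byte at offset 13: 0xCC = 11001100 → 2-byte char (#5). Advance 2.
Byte at offset 15: 0xE2 = 11100010 → 3-byte char (#6). Advance 3.
Reached end at offset 18 after 6 code points.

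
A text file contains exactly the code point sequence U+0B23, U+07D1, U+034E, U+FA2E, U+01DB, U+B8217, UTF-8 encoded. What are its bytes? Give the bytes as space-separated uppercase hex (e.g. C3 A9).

E0 AC A3 DF 91 CD 8E EF A8 AE C7 9B F2 B8 88 97

U+0B23: 3-byte form → E0 AC A3.
U+07D1: 2-byte form → DF 91.
U+034E: 2-byte form → CD 8E.
U+FA2E: 3-byte form → EF A8 AE.
U+01DB: 2-byte form → C7 9B.
U+B8217: 4-byte form → F2 B8 88 97.
Concatenated (16 bytes): E0 AC A3 DF 91 CD 8E EF A8 AE C7 9B F2 B8 88 97.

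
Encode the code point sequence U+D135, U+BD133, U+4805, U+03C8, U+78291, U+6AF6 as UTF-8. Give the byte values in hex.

ED 84 B5 F2 BD 84 B3 E4 A0 85 CF 88 F1 B8 8A 91 E6 AB B6

U+D135: 3-byte form → ED 84 B5.
U+BD133: 4-byte form → F2 BD 84 B3.
U+4805: 3-byte form → E4 A0 85.
U+03C8: 2-byte form → CF 88.
U+78291: 4-byte form → F1 B8 8A 91.
U+6AF6: 3-byte form → E6 AB B6.
Concatenated (19 bytes): ED 84 B5 F2 BD 84 B3 E4 A0 85 CF 88 F1 B8 8A 91 E6 AB B6.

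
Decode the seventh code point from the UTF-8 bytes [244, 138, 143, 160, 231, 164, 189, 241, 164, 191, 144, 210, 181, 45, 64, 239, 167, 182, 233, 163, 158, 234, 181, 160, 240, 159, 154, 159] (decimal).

U+F9F6

Offset 0: leading byte 0xF4 = 11110100 → 4-byte char #1 = F4 8A 8F A0.
Offset 4: leading byte 0xE7 = 11100111 → 3-byte char #2 = E7 A4 BD.
Offset 7: leading byte 0xF1 = 11110001 → 4-byte char #3 = F1 A4 BF 90.
Offset 11: leading byte 0xD2 = 11010010 → 2-byte char #4 = D2 B5.
Offset 13: leading byte 0x2D = 00101101 → 1-byte char #5 = 2D.
Offset 14: leading byte 0x40 = 01000000 → 1-byte char #6 = 40.
Offset 15: leading byte 0xEF = 11101111 → 3-byte char #7 = EF A7 B6.
Leading byte 0xEF = 11101111 matches 1110xxxx → 3-byte sequence.
Byte 1: 0xEF = 11101111, payload 1111 (4 bits).
Byte 2: 0xA7 = 10100111 (10xxxxxx ✓), payload 100111.
Byte 3: 0xB6 = 10110110 (10xxxxxx ✓), payload 110110.
Concatenate: 1111100111110110 = 0xF9F6 (16 bits → U+F9F6).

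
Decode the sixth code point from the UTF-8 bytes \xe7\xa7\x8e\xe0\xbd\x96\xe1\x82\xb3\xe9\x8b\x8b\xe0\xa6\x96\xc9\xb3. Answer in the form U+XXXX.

Offset 0: leading byte 0xE7 = 11100111 → 3-byte char #1 = E7 A7 8E.
Offset 3: leading byte 0xE0 = 11100000 → 3-byte char #2 = E0 BD 96.
Offset 6: leading byte 0xE1 = 11100001 → 3-byte char #3 = E1 82 B3.
Offset 9: leading byte 0xE9 = 11101001 → 3-byte char #4 = E9 8B 8B.
Offset 12: leading byte 0xE0 = 11100000 → 3-byte char #5 = E0 A6 96.
Offset 15: leading byte 0xC9 = 11001001 → 2-byte char #6 = C9 B3.
Leading byte 0xC9 = 11001001 matches 110xxxxx → 2-byte sequence.
Byte 1: 0xC9 = 11001001, payload 01001 (5 bits).
Byte 2: 0xB3 = 10110011 (10xxxxxx ✓), payload 110011.
Concatenate: 01001110011 = 0x273 (11 bits → U+0273).

U+0273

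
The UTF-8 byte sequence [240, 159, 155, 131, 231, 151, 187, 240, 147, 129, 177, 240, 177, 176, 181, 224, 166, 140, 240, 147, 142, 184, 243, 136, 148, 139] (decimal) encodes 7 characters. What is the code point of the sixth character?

U+133B8

Offset 0: leading byte 0xF0 = 11110000 → 4-byte char #1 = F0 9F 9B 83.
Offset 4: leading byte 0xE7 = 11100111 → 3-byte char #2 = E7 97 BB.
Offset 7: leading byte 0xF0 = 11110000 → 4-byte char #3 = F0 93 81 B1.
Offset 11: leading byte 0xF0 = 11110000 → 4-byte char #4 = F0 B1 B0 B5.
Offset 15: leading byte 0xE0 = 11100000 → 3-byte char #5 = E0 A6 8C.
Offset 18: leading byte 0xF0 = 11110000 → 4-byte char #6 = F0 93 8E B8.
Leading byte 0xF0 = 11110000 matches 11110xxx → 4-byte sequence.
Byte 1: 0xF0 = 11110000, payload 000 (3 bits).
Byte 2: 0x93 = 10010011 (10xxxxxx ✓), payload 010011.
Byte 3: 0x8E = 10001110 (10xxxxxx ✓), payload 001110.
Byte 4: 0xB8 = 10111000 (10xxxxxx ✓), payload 111000.
Concatenate: 000010011001110111000 = 0x133B8 (21 bits → U+133B8).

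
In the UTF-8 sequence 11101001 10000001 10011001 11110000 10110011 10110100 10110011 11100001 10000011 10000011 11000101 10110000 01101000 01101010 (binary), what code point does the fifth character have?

U+0068

Offset 0: leading byte 0xE9 = 11101001 → 3-byte char #1 = E9 81 99.
Offset 3: leading byte 0xF0 = 11110000 → 4-byte char #2 = F0 B3 B4 B3.
Offset 7: leading byte 0xE1 = 11100001 → 3-byte char #3 = E1 83 83.
Offset 10: leading byte 0xC5 = 11000101 → 2-byte char #4 = C5 B0.
Offset 12: leading byte 0x68 = 01101000 → 1-byte char #5 = 68.
Leading byte 0x68 = 01101000 matches 0xxxxxxx → 1-byte sequence.
Byte 1: 0x68 = 01101000, payload 1101000 (7 bits).
Concatenate: 1101000 = 0x68 (7 bits → U+0068).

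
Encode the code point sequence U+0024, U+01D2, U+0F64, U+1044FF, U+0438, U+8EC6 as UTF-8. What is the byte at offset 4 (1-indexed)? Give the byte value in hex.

0xE0

1-indexed offset 4 is 0-indexed offset 3.
U+0024 → 1-byte form 24 at offsets 0–0.
U+01D2 → 2-byte form C7 92 at offsets 1–2.
U+0F64 → 3-byte form E0 BD A4 at offsets 3–5.
Offset 3 falls in char 3's range; it's byte 1 of E0 BD A4 = 0xE0.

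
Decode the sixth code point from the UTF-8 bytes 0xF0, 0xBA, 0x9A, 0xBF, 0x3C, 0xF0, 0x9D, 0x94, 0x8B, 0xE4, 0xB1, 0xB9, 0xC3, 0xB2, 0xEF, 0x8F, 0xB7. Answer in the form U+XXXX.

U+F3F7

Offset 0: leading byte 0xF0 = 11110000 → 4-byte char #1 = F0 BA 9A BF.
Offset 4: leading byte 0x3C = 00111100 → 1-byte char #2 = 3C.
Offset 5: leading byte 0xF0 = 11110000 → 4-byte char #3 = F0 9D 94 8B.
Offset 9: leading byte 0xE4 = 11100100 → 3-byte char #4 = E4 B1 B9.
Offset 12: leading byte 0xC3 = 11000011 → 2-byte char #5 = C3 B2.
Offset 14: leading byte 0xEF = 11101111 → 3-byte char #6 = EF 8F B7.
Leading byte 0xEF = 11101111 matches 1110xxxx → 3-byte sequence.
Byte 1: 0xEF = 11101111, payload 1111 (4 bits).
Byte 2: 0x8F = 10001111 (10xxxxxx ✓), payload 001111.
Byte 3: 0xB7 = 10110111 (10xxxxxx ✓), payload 110111.
Concatenate: 1111001111110111 = 0xF3F7 (16 bits → U+F3F7).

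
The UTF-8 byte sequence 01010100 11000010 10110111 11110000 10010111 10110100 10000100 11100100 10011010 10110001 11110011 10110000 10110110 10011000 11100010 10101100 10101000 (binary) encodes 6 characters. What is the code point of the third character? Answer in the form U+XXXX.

U+17D04

Offset 0: leading byte 0x54 = 01010100 → 1-byte char #1 = 54.
Offset 1: leading byte 0xC2 = 11000010 → 2-byte char #2 = C2 B7.
Offset 3: leading byte 0xF0 = 11110000 → 4-byte char #3 = F0 97 B4 84.
Leading byte 0xF0 = 11110000 matches 11110xxx → 4-byte sequence.
Byte 1: 0xF0 = 11110000, payload 000 (3 bits).
Byte 2: 0x97 = 10010111 (10xxxxxx ✓), payload 010111.
Byte 3: 0xB4 = 10110100 (10xxxxxx ✓), payload 110100.
Byte 4: 0x84 = 10000100 (10xxxxxx ✓), payload 000100.
Concatenate: 000010111110100000100 = 0x17D04 (21 bits → U+17D04).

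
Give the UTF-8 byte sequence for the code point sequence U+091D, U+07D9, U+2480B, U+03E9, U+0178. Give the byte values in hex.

U+091D: 3-byte form → E0 A4 9D.
U+07D9: 2-byte form → DF 99.
U+2480B: 4-byte form → F0 A4 A0 8B.
U+03E9: 2-byte form → CF A9.
U+0178: 2-byte form → C5 B8.
Concatenated (13 bytes): E0 A4 9D DF 99 F0 A4 A0 8B CF A9 C5 B8.

E0 A4 9D DF 99 F0 A4 A0 8B CF A9 C5 B8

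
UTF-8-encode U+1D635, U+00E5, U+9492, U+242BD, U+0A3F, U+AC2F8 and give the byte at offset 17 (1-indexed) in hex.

1-indexed offset 17 is 0-indexed offset 16.
U+1D635 → 4-byte form F0 9D 98 B5 at offsets 0–3.
U+00E5 → 2-byte form C3 A5 at offsets 4–5.
U+9492 → 3-byte form E9 92 92 at offsets 6–8.
U+242BD → 4-byte form F0 A4 8A BD at offsets 9–12.
U+0A3F → 3-byte form E0 A8 BF at offsets 13–15.
U+AC2F8 → 4-byte form F2 AC 8B B8 at offsets 16–19.
Offset 16 falls in char 6's range; it's byte 1 of F2 AC 8B B8 = 0xF2.

0xF2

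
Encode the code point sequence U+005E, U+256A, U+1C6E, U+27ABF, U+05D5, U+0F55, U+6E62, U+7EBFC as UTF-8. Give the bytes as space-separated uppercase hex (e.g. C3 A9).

U+005E: 1-byte form → 5E.
U+256A: 3-byte form → E2 95 AA.
U+1C6E: 3-byte form → E1 B1 AE.
U+27ABF: 4-byte form → F0 A7 AA BF.
U+05D5: 2-byte form → D7 95.
U+0F55: 3-byte form → E0 BD 95.
U+6E62: 3-byte form → E6 B9 A2.
U+7EBFC: 4-byte form → F1 BE AF BC.
Concatenated (23 bytes): 5E E2 95 AA E1 B1 AE F0 A7 AA BF D7 95 E0 BD 95 E6 B9 A2 F1 BE AF BC.

5E E2 95 AA E1 B1 AE F0 A7 AA BF D7 95 E0 BD 95 E6 B9 A2 F1 BE AF BC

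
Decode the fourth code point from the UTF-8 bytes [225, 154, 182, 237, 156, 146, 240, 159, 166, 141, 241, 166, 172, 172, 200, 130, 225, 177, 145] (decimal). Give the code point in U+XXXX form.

U+66B2C

Offset 0: leading byte 0xE1 = 11100001 → 3-byte char #1 = E1 9A B6.
Offset 3: leading byte 0xED = 11101101 → 3-byte char #2 = ED 9C 92.
Offset 6: leading byte 0xF0 = 11110000 → 4-byte char #3 = F0 9F A6 8D.
Offset 10: leading byte 0xF1 = 11110001 → 4-byte char #4 = F1 A6 AC AC.
Leading byte 0xF1 = 11110001 matches 11110xxx → 4-byte sequence.
Byte 1: 0xF1 = 11110001, payload 001 (3 bits).
Byte 2: 0xA6 = 10100110 (10xxxxxx ✓), payload 100110.
Byte 3: 0xAC = 10101100 (10xxxxxx ✓), payload 101100.
Byte 4: 0xAC = 10101100 (10xxxxxx ✓), payload 101100.
Concatenate: 001100110101100101100 = 0x66B2C (21 bits → U+66B2C).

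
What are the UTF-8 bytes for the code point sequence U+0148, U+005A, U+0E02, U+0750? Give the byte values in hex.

U+0148: 2-byte form → C5 88.
U+005A: 1-byte form → 5A.
U+0E02: 3-byte form → E0 B8 82.
U+0750: 2-byte form → DD 90.
Concatenated (8 bytes): C5 88 5A E0 B8 82 DD 90.

C5 88 5A E0 B8 82 DD 90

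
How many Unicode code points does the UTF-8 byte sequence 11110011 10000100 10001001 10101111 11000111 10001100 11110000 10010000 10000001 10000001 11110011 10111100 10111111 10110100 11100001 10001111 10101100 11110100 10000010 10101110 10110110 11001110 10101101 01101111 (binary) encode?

Byte at offset 0: 0xF3 = 11110011 → 4-byte char (#1). Advance 4.
Byte at offset 4: 0xC7 = 11000111 → 2-byte char (#2). Advance 2.
Byte at offset 6: 0xF0 = 11110000 → 4-byte char (#3). Advance 4.
Byte at offset 10: 0xF3 = 11110011 → 4-byte char (#4). Advance 4.
Byte at offset 14: 0xE1 = 11100001 → 3-byte char (#5). Advance 3.
Byte at offset 17: 0xF4 = 11110100 → 4-byte char (#6). Advance 4.
Byte at offset 21: 0xCE = 11001110 → 2-byte char (#7). Advance 2.
Byte at offset 23: 0x6F = 01101111 → 1-byte char (#8). Advance 1.
Reached end at offset 24 after 8 code points.

8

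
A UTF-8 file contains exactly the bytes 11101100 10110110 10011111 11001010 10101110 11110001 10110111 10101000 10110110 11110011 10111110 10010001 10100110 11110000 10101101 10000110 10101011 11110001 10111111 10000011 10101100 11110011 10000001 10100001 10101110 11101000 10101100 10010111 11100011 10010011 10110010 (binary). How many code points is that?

Byte at offset 0: 0xEC = 11101100 → 3-byte char (#1). Advance 3.
Byte at offset 3: 0xCA = 11001010 → 2-byte char (#2). Advance 2.
Byte at offset 5: 0xF1 = 11110001 → 4-byte char (#3). Advance 4.
Byte at offset 9: 0xF3 = 11110011 → 4-byte char (#4). Advance 4.
Byte at offset 13: 0xF0 = 11110000 → 4-byte char (#5). Advance 4.
Byte at offset 17: 0xF1 = 11110001 → 4-byte char (#6). Advance 4.
Byte at offset 21: 0xF3 = 11110011 → 4-byte char (#7). Advance 4.
Byte at offset 25: 0xE8 = 11101000 → 3-byte char (#8). Advance 3.
Byte at offset 28: 0xE3 = 11100011 → 3-byte char (#9). Advance 3.
Reached end at offset 31 after 9 code points.

9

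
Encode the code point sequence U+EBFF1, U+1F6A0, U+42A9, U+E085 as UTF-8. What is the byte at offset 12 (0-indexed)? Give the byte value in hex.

0x82

U+EBFF1 → 4-byte form F3 AB BF B1 at offsets 0–3.
U+1F6A0 → 4-byte form F0 9F 9A A0 at offsets 4–7.
U+42A9 → 3-byte form E4 8A A9 at offsets 8–10.
U+E085 → 3-byte form EE 82 85 at offsets 11–13.
Offset 12 falls in char 4's range; it's byte 2 of EE 82 85 = 0x82.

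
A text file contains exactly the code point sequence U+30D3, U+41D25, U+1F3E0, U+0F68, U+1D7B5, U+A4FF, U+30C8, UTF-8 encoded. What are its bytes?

U+30D3: 3-byte form → E3 83 93.
U+41D25: 4-byte form → F1 81 B4 A5.
U+1F3E0: 4-byte form → F0 9F 8F A0.
U+0F68: 3-byte form → E0 BD A8.
U+1D7B5: 4-byte form → F0 9D 9E B5.
U+A4FF: 3-byte form → EA 93 BF.
U+30C8: 3-byte form → E3 83 88.
Concatenated (24 bytes): E3 83 93 F1 81 B4 A5 F0 9F 8F A0 E0 BD A8 F0 9D 9E B5 EA 93 BF E3 83 88.

E3 83 93 F1 81 B4 A5 F0 9F 8F A0 E0 BD A8 F0 9D 9E B5 EA 93 BF E3 83 88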